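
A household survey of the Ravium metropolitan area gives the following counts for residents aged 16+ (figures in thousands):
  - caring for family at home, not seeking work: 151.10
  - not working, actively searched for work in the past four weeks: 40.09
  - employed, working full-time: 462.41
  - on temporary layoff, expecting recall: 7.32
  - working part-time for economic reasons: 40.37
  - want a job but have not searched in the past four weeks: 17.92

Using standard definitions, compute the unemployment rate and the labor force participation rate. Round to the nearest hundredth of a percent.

Employed = 462.41 + 40.37 = 502.78 thousand (anyone who worked, including part-time for economic reasons, counts as employed).
Unemployed = 40.09 + 7.32 = 47.41 thousand (jobless and actively searching, or on temporary layoff).
Labor force = 502.78 + 47.41 = 550.19 thousand.
Not in labor force = 151.10 + 17.92 = 169.02 thousand (those not working and not actively searching are outside the labor force — including those who want a job but have given up searching).
Civilian working-age population = 550.19 + 169.02 = 719.21 thousand.
Unemployment rate = 47.41 / 550.19 = 8.62%.
Labor force participation rate = 550.19 / 719.21 = 76.50%.

Unemployment rate ≈ 8.62%; labor force participation rate ≈ 76.50%.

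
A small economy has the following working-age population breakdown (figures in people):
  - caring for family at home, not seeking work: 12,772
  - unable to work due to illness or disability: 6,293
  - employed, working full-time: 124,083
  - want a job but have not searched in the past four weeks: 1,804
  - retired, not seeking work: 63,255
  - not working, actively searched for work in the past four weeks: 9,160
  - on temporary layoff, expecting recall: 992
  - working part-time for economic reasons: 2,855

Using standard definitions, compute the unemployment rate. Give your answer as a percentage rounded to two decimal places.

Unemployment rate ≈ 7.41%.

Employed = 124,083 + 2,855 = 126,938 (anyone who worked, including part-time for economic reasons, counts as employed).
Unemployed = 9,160 + 992 = 10,152 (jobless and actively searching, or on temporary layoff).
Labor force = 126,938 + 10,152 = 137,090.
Unemployment rate = 10,152 / 137,090 = 7.41%.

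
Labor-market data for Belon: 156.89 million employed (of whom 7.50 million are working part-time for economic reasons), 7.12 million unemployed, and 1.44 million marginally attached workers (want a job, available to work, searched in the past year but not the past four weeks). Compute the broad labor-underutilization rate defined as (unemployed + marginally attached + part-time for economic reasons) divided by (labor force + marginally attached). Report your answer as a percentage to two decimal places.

Labor force = 156.89 + 7.12 = 164.01 million.
Numerator = 7.12 + 1.44 + 7.50 = 16.06 million.
Denominator = 164.01 + 1.44 = 165.45 million.
Broad rate = 16.06 / 165.45 = 9.71%.

Broad underutilization rate ≈ 9.71%.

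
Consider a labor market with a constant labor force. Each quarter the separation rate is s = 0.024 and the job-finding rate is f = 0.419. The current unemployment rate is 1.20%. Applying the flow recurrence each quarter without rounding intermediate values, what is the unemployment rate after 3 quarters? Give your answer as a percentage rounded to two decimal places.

Unemployment rate after three quarters ≈ 4.69%.

With a fixed labor force, u_{t+1} = u_t + s·(1−u_t) − f·u_t = u_t·(1−s−f) + s.
Here 1−s−f = 0.557 and s = 0.024.
u_1 = 0.012000 × 0.557 + 0.024 = 0.030684.
u_2 = 0.030684 × 0.557 + 0.024 = 0.041091.
u_3 = 0.041091 × 0.557 + 0.024 = 0.046888.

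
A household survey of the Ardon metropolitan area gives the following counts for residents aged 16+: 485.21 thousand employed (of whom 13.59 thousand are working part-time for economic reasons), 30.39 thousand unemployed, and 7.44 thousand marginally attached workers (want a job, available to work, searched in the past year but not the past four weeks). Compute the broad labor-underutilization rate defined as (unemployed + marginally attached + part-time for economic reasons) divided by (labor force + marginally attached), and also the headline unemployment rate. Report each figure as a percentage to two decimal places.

Labor force = 485.21 + 30.39 = 515.60 thousand.
Numerator = 30.39 + 7.44 + 13.59 = 51.42 thousand.
Denominator = 515.60 + 7.44 = 523.04 thousand.
Broad rate = 51.42 / 523.04 = 9.83%.
Headline unemployment rate = 30.39 / 515.60 = 5.89%.

Broad underutilization rate ≈ 9.83%; headline unemployment rate ≈ 5.89%.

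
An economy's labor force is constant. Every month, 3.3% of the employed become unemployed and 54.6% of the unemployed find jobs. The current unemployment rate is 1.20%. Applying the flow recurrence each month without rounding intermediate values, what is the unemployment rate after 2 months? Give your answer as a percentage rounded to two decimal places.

With a fixed labor force, u_{t+1} = u_t + s·(1−u_t) − f·u_t = u_t·(1−s−f) + s.
Here 1−s−f = 0.421 and s = 0.033.
u_1 = 0.012000 × 0.421 + 0.033 = 0.038052.
u_2 = 0.038052 × 0.421 + 0.033 = 0.049020.

Unemployment rate after two months ≈ 4.90%.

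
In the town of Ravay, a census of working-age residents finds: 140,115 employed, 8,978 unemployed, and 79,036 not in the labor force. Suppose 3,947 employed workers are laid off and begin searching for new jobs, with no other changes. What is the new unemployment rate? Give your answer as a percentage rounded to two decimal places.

New unemployment rate ≈ 8.67%.

Initially, labor force = 140,115 + 8,978 = 149,093, so u = 8,978/149,093 = 6.02%.
After the change, employed falls and unemployed rises by 3,947; labor force unchanged → E = 136,168, U = 12,925, labor force = 149,093.
New unemployment rate = 12,925 / 149,093 = 8.67%.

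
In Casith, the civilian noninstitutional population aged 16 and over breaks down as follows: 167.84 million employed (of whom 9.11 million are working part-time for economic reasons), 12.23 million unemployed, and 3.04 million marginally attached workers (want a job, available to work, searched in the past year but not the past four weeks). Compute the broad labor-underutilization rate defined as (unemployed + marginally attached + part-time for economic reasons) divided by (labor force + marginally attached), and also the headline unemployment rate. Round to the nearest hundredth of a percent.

Labor force = 167.84 + 12.23 = 180.07 million.
Numerator = 12.23 + 3.04 + 9.11 = 24.38 million.
Denominator = 180.07 + 3.04 = 183.11 million.
Broad rate = 24.38 / 183.11 = 13.31%.
Headline unemployment rate = 12.23 / 180.07 = 6.79%.

Broad underutilization rate ≈ 13.31%; headline unemployment rate ≈ 6.79%.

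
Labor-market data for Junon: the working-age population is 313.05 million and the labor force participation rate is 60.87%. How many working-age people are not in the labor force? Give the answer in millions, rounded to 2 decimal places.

About 122.50 million are not in the labor force.

Share not in the labor force = 1 − 0.6087 = 0.3913.
Not in labor force = 0.3913 × 313.05 ≈ 122.50 million.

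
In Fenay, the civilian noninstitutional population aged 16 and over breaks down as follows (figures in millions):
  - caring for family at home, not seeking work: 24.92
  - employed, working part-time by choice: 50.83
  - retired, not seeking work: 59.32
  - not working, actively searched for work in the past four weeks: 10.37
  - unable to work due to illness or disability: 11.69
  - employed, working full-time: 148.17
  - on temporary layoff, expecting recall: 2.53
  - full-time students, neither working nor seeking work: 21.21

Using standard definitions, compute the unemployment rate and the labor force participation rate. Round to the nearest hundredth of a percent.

Employed = 50.83 + 148.17 = 199.00 million.
Unemployed = 10.37 + 2.53 = 12.90 million (jobless and actively searching, or on temporary layoff).
Labor force = 199.00 + 12.90 = 211.90 million.
Not in labor force = 24.92 + 59.32 + 11.69 + 21.21 = 117.14 million (those not working and not actively searching are outside the labor force).
Civilian working-age population = 211.90 + 117.14 = 329.04 million.
Unemployment rate = 12.90 / 211.90 = 6.09%.
Labor force participation rate = 211.90 / 329.04 = 64.40%.

Unemployment rate ≈ 6.09%; labor force participation rate ≈ 64.40%.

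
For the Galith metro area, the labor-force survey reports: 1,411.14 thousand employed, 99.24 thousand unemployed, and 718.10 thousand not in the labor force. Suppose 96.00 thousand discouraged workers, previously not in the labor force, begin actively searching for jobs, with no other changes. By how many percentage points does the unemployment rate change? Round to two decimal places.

The unemployment rate changes by +5.58 percentage points.

Initially, labor force = 1,411.14 + 99.24 = 1,510.38 thousand, so u = 99.24/1,510.38 = 6.57%.
After the change, unemployed and labor force both rise by 96.00 → E = 1,411.14, U = 195.24, labor force = 1,606.38 thousand.
New unemployment rate = 195.24 / 1,606.38 = 12.15%.
Change = 12.15% − 6.57% = +5.58 percentage points.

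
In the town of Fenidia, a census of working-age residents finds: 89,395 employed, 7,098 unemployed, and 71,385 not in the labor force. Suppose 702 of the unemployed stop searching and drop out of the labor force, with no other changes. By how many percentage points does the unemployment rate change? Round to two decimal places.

Initially, labor force = 89,395 + 7,098 = 96,493, so u = 7,098/96,493 = 7.36%.
After the change, unemployed and labor force both fall by 702 → E = 89,395, U = 6,396, labor force = 95,791.
New unemployment rate = 6,396 / 95,791 = 6.68%.
Change = 6.68% − 7.36% = −0.68 percentage points.

The unemployment rate changes by −0.68 percentage points.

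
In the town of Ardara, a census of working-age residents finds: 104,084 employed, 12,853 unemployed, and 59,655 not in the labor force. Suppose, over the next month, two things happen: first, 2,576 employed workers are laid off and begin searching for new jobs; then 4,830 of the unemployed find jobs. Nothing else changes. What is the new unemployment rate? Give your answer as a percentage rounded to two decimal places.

Initially, labor force = 104,084 + 12,853 = 116,937, so u = 12,853/116,937 = 10.99%.
After the first change, employed falls and unemployed rises by 2,576; labor force unchanged → E = 101,508, U = 15,429, labor force = 116,937.
After the second change, unemployed falls and employed rises by 4,830; labor force unchanged → E = 106,338, U = 10,599, labor force = 116,937.
New unemployment rate = 10,599 / 116,937 = 9.06%.

New unemployment rate ≈ 9.06%.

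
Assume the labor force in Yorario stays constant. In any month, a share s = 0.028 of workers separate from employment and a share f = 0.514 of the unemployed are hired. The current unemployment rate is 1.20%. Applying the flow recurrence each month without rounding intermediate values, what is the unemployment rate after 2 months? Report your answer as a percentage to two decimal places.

Unemployment rate after two months ≈ 4.33%.

With a fixed labor force, u_{t+1} = u_t + s·(1−u_t) − f·u_t = u_t·(1−s−f) + s.
Here 1−s−f = 0.458 and s = 0.028.
u_1 = 0.012000 × 0.458 + 0.028 = 0.033496.
u_2 = 0.033496 × 0.458 + 0.028 = 0.043341.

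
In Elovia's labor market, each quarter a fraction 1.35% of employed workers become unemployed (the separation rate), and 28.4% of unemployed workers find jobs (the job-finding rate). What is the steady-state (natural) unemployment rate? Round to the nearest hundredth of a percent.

At steady state the flows balance: s·E = f·U, so U/(E+U) = s/(s+f).
u* = 1.35 / (1.35 + 28.4) = 1.35 / 29.75 = 4.54%.

Steady-state unemployment rate ≈ 4.54%.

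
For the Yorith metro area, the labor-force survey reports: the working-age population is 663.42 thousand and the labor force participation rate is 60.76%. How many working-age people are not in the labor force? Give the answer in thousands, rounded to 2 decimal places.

About 260.33 thousand are not in the labor force.

Share not in the labor force = 1 − 0.6076 = 0.3924.
Not in labor force = 0.3924 × 663.42 ≈ 260.33 thousand.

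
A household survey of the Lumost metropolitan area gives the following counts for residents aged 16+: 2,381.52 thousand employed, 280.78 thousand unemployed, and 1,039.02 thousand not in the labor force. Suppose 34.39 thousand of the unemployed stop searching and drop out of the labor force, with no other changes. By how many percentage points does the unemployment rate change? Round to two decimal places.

Initially, labor force = 2,381.52 + 280.78 = 2,662.30 thousand, so u = 280.78/2,662.30 = 10.55%.
After the change, unemployed and labor force both fall by 34.39 → E = 2,381.52, U = 246.39, labor force = 2,627.91 thousand.
New unemployment rate = 246.39 / 2,627.91 = 9.38%.
Change = 9.38% − 10.55% = −1.17 percentage points.

The unemployment rate changes by −1.17 percentage points.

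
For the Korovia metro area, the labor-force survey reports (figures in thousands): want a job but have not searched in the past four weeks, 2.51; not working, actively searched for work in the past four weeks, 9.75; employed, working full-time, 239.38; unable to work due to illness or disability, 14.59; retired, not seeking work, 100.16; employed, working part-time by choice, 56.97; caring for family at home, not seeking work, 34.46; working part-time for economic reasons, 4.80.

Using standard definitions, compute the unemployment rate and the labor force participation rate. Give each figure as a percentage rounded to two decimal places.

Unemployment rate ≈ 3.14%; labor force participation rate ≈ 67.20%.

Employed = 239.38 + 56.97 + 4.80 = 301.15 thousand (anyone who worked, including part-time for economic reasons, counts as employed).
Unemployed = 9.75 thousand.
Labor force = 301.15 + 9.75 = 310.90 thousand.
Not in labor force = 2.51 + 14.59 + 100.16 + 34.46 = 151.72 thousand (those not working and not actively searching are outside the labor force — including those who want a job but have given up searching).
Civilian working-age population = 310.90 + 151.72 = 462.62 thousand.
Unemployment rate = 9.75 / 310.90 = 3.14%.
Labor force participation rate = 310.90 / 462.62 = 67.20%.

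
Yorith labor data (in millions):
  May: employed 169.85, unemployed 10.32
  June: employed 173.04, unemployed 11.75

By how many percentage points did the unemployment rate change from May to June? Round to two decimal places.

May: labor force = 169.85 + 10.32 = 180.17; u = 10.32/180.17 = 5.73%.
June: labor force = 173.04 + 11.75 = 184.79; u = 11.75/184.79 = 6.36%.
Change = 6.36% − 5.73% = +0.63 pp.

The unemployment rate changed by +0.63 percentage points.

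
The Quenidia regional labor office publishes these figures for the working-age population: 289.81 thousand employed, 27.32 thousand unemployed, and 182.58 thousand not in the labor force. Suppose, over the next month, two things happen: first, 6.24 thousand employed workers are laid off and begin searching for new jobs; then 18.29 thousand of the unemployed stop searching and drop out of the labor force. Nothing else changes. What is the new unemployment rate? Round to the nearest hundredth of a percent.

Initially, labor force = 289.81 + 27.32 = 317.13 thousand, so u = 27.32/317.13 = 8.61%.
After the first change, employed falls and unemployed rises by 6.24; labor force unchanged → E = 283.57, U = 33.56, labor force = 317.13 thousand.
After the second change, unemployed and labor force both fall by 18.29 → E = 283.57, U = 15.27, labor force = 298.84 thousand.
New unemployment rate = 15.27 / 298.84 = 5.11%.

New unemployment rate ≈ 5.11%.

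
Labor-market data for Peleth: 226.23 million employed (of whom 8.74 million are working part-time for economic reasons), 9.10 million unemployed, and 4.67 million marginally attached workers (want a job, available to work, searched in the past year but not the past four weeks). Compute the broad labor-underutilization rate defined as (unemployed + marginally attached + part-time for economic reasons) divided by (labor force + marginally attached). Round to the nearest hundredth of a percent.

Labor force = 226.23 + 9.10 = 235.33 million.
Numerator = 9.10 + 4.67 + 8.74 = 22.51 million.
Denominator = 235.33 + 4.67 = 240.00 million.
Broad rate = 22.51 / 240.00 = 9.38%.

Broad underutilization rate ≈ 9.38%.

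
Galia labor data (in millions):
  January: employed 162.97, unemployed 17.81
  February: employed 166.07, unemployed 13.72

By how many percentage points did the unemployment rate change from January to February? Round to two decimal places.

The unemployment rate changed by −2.22 percentage points.

January: labor force = 162.97 + 17.81 = 180.78; u = 17.81/180.78 = 9.85%.
February: labor force = 166.07 + 13.72 = 179.79; u = 13.72/179.79 = 7.63%.
Change = 7.63% − 9.85% = −2.22 pp.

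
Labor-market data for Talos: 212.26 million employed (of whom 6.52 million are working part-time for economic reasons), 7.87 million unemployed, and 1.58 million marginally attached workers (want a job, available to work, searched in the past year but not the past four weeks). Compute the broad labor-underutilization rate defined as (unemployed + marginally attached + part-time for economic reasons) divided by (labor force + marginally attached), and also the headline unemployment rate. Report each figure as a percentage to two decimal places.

Broad underutilization rate ≈ 7.20%; headline unemployment rate ≈ 3.58%.

Labor force = 212.26 + 7.87 = 220.13 million.
Numerator = 7.87 + 1.58 + 6.52 = 15.97 million.
Denominator = 220.13 + 1.58 = 221.71 million.
Broad rate = 15.97 / 221.71 = 7.20%.
Headline unemployment rate = 7.87 / 220.13 = 3.58%.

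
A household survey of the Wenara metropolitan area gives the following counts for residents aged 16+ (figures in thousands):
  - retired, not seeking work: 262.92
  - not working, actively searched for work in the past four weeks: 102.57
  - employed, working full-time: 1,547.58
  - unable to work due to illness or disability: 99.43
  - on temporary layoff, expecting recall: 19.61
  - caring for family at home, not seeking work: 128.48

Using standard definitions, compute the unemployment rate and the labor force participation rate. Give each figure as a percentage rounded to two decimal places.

Unemployment rate ≈ 7.32%; labor force participation rate ≈ 77.28%.

Employed = 1,547.58 thousand.
Unemployed = 102.57 + 19.61 = 122.18 thousand (jobless and actively searching, or on temporary layoff).
Labor force = 1,547.58 + 122.18 = 1,669.76 thousand.
Not in labor force = 262.92 + 99.43 + 128.48 = 490.83 thousand (those not working and not actively searching are outside the labor force).
Civilian working-age population = 1,669.76 + 490.83 = 2,160.59 thousand.
Unemployment rate = 122.18 / 1,669.76 = 7.32%.
Labor force participation rate = 1,669.76 / 2,160.59 = 77.28%.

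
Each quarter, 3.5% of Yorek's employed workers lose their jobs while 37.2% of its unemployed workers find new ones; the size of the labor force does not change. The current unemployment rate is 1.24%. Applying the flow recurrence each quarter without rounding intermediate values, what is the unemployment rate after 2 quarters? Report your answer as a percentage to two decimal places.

Unemployment rate after two quarters ≈ 6.01%.

With a fixed labor force, u_{t+1} = u_t + s·(1−u_t) − f·u_t = u_t·(1−s−f) + s.
Here 1−s−f = 0.593 and s = 0.035.
u_1 = 0.012400 × 0.593 + 0.035 = 0.042353.
u_2 = 0.042353 × 0.593 + 0.035 = 0.060115.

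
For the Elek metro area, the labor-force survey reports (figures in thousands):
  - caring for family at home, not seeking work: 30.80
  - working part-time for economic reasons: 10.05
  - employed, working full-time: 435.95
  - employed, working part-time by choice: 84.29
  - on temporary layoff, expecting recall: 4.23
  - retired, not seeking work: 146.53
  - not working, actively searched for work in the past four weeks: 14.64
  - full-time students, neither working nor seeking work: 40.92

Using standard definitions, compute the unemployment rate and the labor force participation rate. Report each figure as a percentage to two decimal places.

Employed = 10.05 + 435.95 + 84.29 = 530.29 thousand (anyone who worked, including part-time for economic reasons, counts as employed).
Unemployed = 4.23 + 14.64 = 18.87 thousand (jobless and actively searching, or on temporary layoff).
Labor force = 530.29 + 18.87 = 549.16 thousand.
Not in labor force = 30.80 + 146.53 + 40.92 = 218.25 thousand (those not working and not actively searching are outside the labor force).
Civilian working-age population = 549.16 + 218.25 = 767.41 thousand.
Unemployment rate = 18.87 / 549.16 = 3.44%.
Labor force participation rate = 549.16 / 767.41 = 71.56%.

Unemployment rate ≈ 3.44%; labor force participation rate ≈ 71.56%.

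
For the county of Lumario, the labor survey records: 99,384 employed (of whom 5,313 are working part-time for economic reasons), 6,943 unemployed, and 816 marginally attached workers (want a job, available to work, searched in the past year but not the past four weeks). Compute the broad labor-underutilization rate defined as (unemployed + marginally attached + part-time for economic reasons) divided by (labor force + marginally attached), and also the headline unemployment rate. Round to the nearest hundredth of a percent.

Broad underutilization rate ≈ 12.20%; headline unemployment rate ≈ 6.53%.

Labor force = 99,384 + 6,943 = 106,327.
Numerator = 6,943 + 816 + 5,313 = 13,072.
Denominator = 106,327 + 816 = 107,143.
Broad rate = 13,072 / 107,143 = 12.20%.
Headline unemployment rate = 6,943 / 106,327 = 6.53%.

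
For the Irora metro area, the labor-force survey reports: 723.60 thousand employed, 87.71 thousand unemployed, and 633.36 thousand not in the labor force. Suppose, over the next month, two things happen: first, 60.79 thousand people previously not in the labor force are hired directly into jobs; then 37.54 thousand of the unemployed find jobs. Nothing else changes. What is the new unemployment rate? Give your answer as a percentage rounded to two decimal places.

Initially, labor force = 723.60 + 87.71 = 811.31 thousand, so u = 87.71/811.31 = 10.81%.
After the first change, employed and labor force both rise by 60.79; unemployed unchanged → E = 784.39, U = 87.71, labor force = 872.10 thousand.
After the second change, unemployed falls and employed rises by 37.54; labor force unchanged → E = 821.93, U = 50.17, labor force = 872.10 thousand.
New unemployment rate = 50.17 / 872.10 = 5.75%.

New unemployment rate ≈ 5.75%.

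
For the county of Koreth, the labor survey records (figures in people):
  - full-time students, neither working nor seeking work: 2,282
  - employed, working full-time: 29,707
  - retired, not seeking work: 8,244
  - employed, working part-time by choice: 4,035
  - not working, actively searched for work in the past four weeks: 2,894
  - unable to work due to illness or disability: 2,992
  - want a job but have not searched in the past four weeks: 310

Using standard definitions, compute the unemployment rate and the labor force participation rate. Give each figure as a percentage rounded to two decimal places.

Employed = 29,707 + 4,035 = 33,742.
Unemployed = 2,894.
Labor force = 33,742 + 2,894 = 36,636.
Not in labor force = 2,282 + 8,244 + 2,992 + 310 = 13,828 (those not working and not actively searching are outside the labor force — including those who want a job but have given up searching).
Civilian working-age population = 36,636 + 13,828 = 50,464.
Unemployment rate = 2,894 / 36,636 = 7.90%.
Labor force participation rate = 36,636 / 50,464 = 72.60%.

Unemployment rate ≈ 7.90%; labor force participation rate ≈ 72.60%.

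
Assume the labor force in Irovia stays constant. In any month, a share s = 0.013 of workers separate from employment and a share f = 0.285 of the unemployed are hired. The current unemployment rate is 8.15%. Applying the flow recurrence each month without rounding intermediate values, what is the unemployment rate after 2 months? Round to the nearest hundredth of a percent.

Unemployment rate after two months ≈ 6.23%.

With a fixed labor force, u_{t+1} = u_t + s·(1−u_t) − f·u_t = u_t·(1−s−f) + s.
Here 1−s−f = 0.702 and s = 0.013.
u_1 = 0.081500 × 0.702 + 0.013 = 0.070213.
u_2 = 0.070213 × 0.702 + 0.013 = 0.062290.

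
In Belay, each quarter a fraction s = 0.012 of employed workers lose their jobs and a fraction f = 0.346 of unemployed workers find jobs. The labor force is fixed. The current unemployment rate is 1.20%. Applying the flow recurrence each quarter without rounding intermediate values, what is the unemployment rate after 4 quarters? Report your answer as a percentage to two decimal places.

Unemployment rate after four quarters ≈ 2.99%.

With a fixed labor force, u_{t+1} = u_t + s·(1−u_t) − f·u_t = u_t·(1−s−f) + s.
Here 1−s−f = 0.642 and s = 0.012.
u_1 = 0.012000 × 0.642 + 0.012 = 0.019704.
u_2 = 0.019704 × 0.642 + 0.012 = 0.024650.
u_3 = 0.024650 × 0.642 + 0.012 = 0.027825.
u_4 = 0.027825 × 0.642 + 0.012 = 0.029864.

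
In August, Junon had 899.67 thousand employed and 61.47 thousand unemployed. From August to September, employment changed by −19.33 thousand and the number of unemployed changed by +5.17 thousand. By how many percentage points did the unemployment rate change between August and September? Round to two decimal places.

The unemployment rate changed by +0.64 percentage points.

August: labor force = 899.67 + 61.47 = 961.14; u = 61.47/961.14 = 6.40%.
September: labor force = 880.34 + 66.64 = 946.98; u = 66.64/946.98 = 7.04%.
Change = 7.04% − 6.40% = +0.64 pp.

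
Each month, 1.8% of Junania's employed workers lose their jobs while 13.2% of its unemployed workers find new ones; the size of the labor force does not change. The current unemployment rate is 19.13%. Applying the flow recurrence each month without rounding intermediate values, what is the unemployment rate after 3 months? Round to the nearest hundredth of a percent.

Unemployment rate after three months ≈ 16.38%.

With a fixed labor force, u_{t+1} = u_t + s·(1−u_t) − f·u_t = u_t·(1−s−f) + s.
Here 1−s−f = 0.850 and s = 0.018.
u_1 = 0.191300 × 0.850 + 0.018 = 0.180605.
u_2 = 0.180605 × 0.850 + 0.018 = 0.171514.
u_3 = 0.171514 × 0.850 + 0.018 = 0.163787.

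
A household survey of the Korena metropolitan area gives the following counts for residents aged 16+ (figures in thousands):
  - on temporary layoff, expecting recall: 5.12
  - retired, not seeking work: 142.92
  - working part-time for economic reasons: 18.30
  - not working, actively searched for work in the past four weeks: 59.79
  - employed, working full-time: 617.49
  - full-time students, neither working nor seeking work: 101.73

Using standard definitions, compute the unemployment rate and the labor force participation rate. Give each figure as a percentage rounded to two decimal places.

Unemployment rate ≈ 9.26%; labor force participation rate ≈ 74.12%.

Employed = 18.30 + 617.49 = 635.79 thousand (anyone who worked, including part-time for economic reasons, counts as employed).
Unemployed = 5.12 + 59.79 = 64.91 thousand (jobless and actively searching, or on temporary layoff).
Labor force = 635.79 + 64.91 = 700.70 thousand.
Not in labor force = 142.92 + 101.73 = 244.65 thousand (those not working and not actively searching are outside the labor force).
Civilian working-age population = 700.70 + 244.65 = 945.35 thousand.
Unemployment rate = 64.91 / 700.70 = 9.26%.
Labor force participation rate = 700.70 / 945.35 = 74.12%.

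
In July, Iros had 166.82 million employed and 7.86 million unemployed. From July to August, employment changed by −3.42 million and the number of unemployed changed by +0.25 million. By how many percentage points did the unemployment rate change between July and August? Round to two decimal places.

The unemployment rate changed by +0.23 percentage points.

July: labor force = 166.82 + 7.86 = 174.68; u = 7.86/174.68 = 4.50%.
August: labor force = 163.40 + 8.11 = 171.51; u = 8.11/171.51 = 4.73%.
Change = 4.73% − 4.50% = +0.23 pp.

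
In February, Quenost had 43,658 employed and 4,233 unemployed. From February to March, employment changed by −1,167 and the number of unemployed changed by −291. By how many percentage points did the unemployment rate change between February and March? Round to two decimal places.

The unemployment rate changed by −0.35 percentage points.

February: labor force = 43,658 + 4,233 = 47,891; u = 4,233/47,891 = 8.84%.
March: labor force = 42,491 + 3,942 = 46,433; u = 3,942/46,433 = 8.49%.
Change = 8.49% − 8.84% = −0.35 pp.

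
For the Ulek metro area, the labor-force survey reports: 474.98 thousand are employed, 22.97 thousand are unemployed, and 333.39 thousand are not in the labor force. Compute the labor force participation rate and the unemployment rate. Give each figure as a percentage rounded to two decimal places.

Labor force = employed + unemployed = 474.98 + 22.97 = 497.95 thousand.
Working-age population = 497.95 + 333.39 = 831.34 thousand.
Unemployment rate = 22.97 / 497.95 = 4.61%.
Labor force participation rate = 497.95 / 831.34 = 59.90%.

Labor force participation rate ≈ 59.90%; unemployment rate ≈ 4.61%.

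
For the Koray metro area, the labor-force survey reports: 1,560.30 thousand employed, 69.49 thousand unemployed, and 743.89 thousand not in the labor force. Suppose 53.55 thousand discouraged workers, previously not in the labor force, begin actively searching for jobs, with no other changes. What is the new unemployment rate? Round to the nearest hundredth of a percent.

New unemployment rate ≈ 7.31%.

Initially, labor force = 1,560.30 + 69.49 = 1,629.79 thousand, so u = 69.49/1,629.79 = 4.26%.
After the change, unemployed and labor force both rise by 53.55 → E = 1,560.30, U = 123.04, labor force = 1,683.34 thousand.
New unemployment rate = 123.04 / 1,683.34 = 7.31%.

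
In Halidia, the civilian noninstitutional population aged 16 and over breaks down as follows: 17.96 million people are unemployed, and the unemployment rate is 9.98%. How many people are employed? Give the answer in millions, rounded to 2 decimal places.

About 162.00 million are employed.

Labor force = U / u = 17.96 / 0.0998 ≈ 179.96 million.
Employed = labor force − unemployed = 179.96 − 17.96 = 162.00 million.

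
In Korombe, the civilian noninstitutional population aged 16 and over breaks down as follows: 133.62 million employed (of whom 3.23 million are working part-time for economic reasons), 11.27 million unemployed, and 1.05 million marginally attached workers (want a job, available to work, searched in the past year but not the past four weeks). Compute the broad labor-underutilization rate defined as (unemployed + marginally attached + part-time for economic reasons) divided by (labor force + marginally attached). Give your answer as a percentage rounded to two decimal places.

Labor force = 133.62 + 11.27 = 144.89 million.
Numerator = 11.27 + 1.05 + 3.23 = 15.55 million.
Denominator = 144.89 + 1.05 = 145.94 million.
Broad rate = 15.55 / 145.94 = 10.66%.

Broad underutilization rate ≈ 10.66%.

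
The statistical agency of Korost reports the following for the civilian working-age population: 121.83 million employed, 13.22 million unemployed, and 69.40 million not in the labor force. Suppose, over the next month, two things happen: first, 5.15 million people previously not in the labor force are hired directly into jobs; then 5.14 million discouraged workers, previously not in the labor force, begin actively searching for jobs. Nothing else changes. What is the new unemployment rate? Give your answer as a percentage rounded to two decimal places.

New unemployment rate ≈ 12.63%.

Initially, labor force = 121.83 + 13.22 = 135.05 million, so u = 13.22/135.05 = 9.79%.
After the first change, employed and labor force both rise by 5.15; unemployed unchanged → E = 126.98, U = 13.22, labor force = 140.20 million.
After the second change, unemployed and labor force both rise by 5.14 → E = 126.98, U = 18.36, labor force = 145.34 million.
New unemployment rate = 18.36 / 145.34 = 12.63%.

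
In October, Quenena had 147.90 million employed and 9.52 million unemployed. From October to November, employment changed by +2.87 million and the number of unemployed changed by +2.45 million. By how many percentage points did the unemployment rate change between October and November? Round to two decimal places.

October: labor force = 147.90 + 9.52 = 157.42; u = 9.52/157.42 = 6.05%.
November: labor force = 150.77 + 11.97 = 162.74; u = 11.97/162.74 = 7.36%.
Change = 7.36% − 6.05% = +1.31 pp.

The unemployment rate changed by +1.31 percentage points.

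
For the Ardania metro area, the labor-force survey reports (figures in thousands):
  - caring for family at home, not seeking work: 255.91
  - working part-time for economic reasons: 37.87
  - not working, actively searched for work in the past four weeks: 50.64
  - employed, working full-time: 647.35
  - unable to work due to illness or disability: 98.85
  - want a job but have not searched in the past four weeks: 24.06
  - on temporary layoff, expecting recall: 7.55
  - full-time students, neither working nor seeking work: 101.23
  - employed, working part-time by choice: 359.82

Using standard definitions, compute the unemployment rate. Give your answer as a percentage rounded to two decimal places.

Employed = 37.87 + 647.35 + 359.82 = 1,045.04 thousand (anyone who worked, including part-time for economic reasons, counts as employed).
Unemployed = 50.64 + 7.55 = 58.19 thousand (jobless and actively searching, or on temporary layoff).
Labor force = 1,045.04 + 58.19 = 1,103.23 thousand.
Unemployment rate = 58.19 / 1,103.23 = 5.27%.

Unemployment rate ≈ 5.27%.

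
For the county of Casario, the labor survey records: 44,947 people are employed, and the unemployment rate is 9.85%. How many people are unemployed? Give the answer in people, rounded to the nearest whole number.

About 4,911 are unemployed.

Let U be the number unemployed. The labor force is E + U, and U/(E+U) = 0.0985.
So U = 0.0985 × 44,947 / (1 − 0.0985) = 4427.28 / 0.9015 ≈ 4,911.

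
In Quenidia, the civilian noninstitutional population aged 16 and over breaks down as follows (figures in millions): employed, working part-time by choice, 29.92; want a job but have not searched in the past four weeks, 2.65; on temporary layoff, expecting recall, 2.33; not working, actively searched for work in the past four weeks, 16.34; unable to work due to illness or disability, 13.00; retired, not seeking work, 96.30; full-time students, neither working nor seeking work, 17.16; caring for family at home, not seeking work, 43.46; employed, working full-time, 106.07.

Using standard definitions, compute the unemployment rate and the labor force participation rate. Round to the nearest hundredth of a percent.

Unemployment rate ≈ 12.07%; labor force participation rate ≈ 47.26%.

Employed = 29.92 + 106.07 = 135.99 million.
Unemployed = 2.33 + 16.34 = 18.67 million (jobless and actively searching, or on temporary layoff).
Labor force = 135.99 + 18.67 = 154.66 million.
Not in labor force = 2.65 + 13.00 + 96.30 + 17.16 + 43.46 = 172.57 million (those not working and not actively searching are outside the labor force — including those who want a job but have given up searching).
Civilian working-age population = 154.66 + 172.57 = 327.23 million.
Unemployment rate = 18.67 / 154.66 = 12.07%.
Labor force participation rate = 154.66 / 327.23 = 47.26%.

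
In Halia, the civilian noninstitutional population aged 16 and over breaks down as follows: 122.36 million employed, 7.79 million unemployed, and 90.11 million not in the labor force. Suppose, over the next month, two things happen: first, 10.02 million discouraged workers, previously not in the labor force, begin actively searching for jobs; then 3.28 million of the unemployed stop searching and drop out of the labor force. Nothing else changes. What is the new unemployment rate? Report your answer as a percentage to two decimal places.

Initially, labor force = 122.36 + 7.79 = 130.15 million, so u = 7.79/130.15 = 5.99%.
After the first change, unemployed and labor force both rise by 10.02 → E = 122.36, U = 17.81, labor force = 140.17 million.
After the second change, unemployed and labor force both fall by 3.28 → E = 122.36, U = 14.53, labor force = 136.89 million.
New unemployment rate = 14.53 / 136.89 = 10.61%.

New unemployment rate ≈ 10.61%.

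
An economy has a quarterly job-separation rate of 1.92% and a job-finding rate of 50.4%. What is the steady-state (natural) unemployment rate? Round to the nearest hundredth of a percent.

At steady state the flows balance: s·E = f·U, so U/(E+U) = s/(s+f).
u* = 1.92 / (1.92 + 50.4) = 1.92 / 52.32 = 3.67%.

Steady-state unemployment rate ≈ 3.67%.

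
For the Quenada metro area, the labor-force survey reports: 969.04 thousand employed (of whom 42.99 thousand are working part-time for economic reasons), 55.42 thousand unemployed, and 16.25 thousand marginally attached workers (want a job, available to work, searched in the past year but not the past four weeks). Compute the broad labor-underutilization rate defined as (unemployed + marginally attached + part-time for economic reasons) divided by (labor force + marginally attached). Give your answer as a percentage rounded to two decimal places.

Labor force = 969.04 + 55.42 = 1,024.46 thousand.
Numerator = 55.42 + 16.25 + 42.99 = 114.66 thousand.
Denominator = 1,024.46 + 16.25 = 1,040.71 thousand.
Broad rate = 114.66 / 1,040.71 = 11.02%.

Broad underutilization rate ≈ 11.02%.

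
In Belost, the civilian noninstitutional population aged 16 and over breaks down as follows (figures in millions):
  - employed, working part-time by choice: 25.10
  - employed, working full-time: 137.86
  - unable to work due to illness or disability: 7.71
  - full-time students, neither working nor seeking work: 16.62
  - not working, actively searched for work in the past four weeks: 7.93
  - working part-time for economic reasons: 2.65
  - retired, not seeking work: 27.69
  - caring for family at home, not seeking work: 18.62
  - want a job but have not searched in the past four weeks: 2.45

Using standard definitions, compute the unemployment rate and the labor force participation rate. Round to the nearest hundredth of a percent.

Employed = 25.10 + 137.86 + 2.65 = 165.61 million (anyone who worked, including part-time for economic reasons, counts as employed).
Unemployed = 7.93 million.
Labor force = 165.61 + 7.93 = 173.54 million.
Not in labor force = 7.71 + 16.62 + 27.69 + 18.62 + 2.45 = 73.09 million (those not working and not actively searching are outside the labor force — including those who want a job but have given up searching).
Civilian working-age population = 173.54 + 73.09 = 246.63 million.
Unemployment rate = 7.93 / 173.54 = 4.57%.
Labor force participation rate = 173.54 / 246.63 = 70.36%.

Unemployment rate ≈ 4.57%; labor force participation rate ≈ 70.36%.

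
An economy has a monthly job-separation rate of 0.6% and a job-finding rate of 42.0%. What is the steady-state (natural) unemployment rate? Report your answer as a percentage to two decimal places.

At steady state the flows balance: s·E = f·U, so U/(E+U) = s/(s+f).
u* = 0.6 / (0.6 + 42.0) = 0.6 / 42.60 = 1.41%.

Steady-state unemployment rate ≈ 1.41%.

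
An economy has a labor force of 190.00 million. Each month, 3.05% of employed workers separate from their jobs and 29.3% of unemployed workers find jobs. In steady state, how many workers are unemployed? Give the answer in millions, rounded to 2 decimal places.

Steady-state unemployment rate u* = s/(s+f) = 3.05/(3.05+29.3) = 0.094281.
Unemployed = u* × labor force = 0.094281 × 190.00 ≈ 17.91 million.

About 17.91 million are unemployed in steady state.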